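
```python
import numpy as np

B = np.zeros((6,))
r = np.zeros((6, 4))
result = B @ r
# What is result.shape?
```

(4,)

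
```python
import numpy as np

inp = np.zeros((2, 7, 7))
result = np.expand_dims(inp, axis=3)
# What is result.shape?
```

(2, 7, 7, 1)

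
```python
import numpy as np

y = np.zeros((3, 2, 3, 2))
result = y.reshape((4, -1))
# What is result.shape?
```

(4, 9)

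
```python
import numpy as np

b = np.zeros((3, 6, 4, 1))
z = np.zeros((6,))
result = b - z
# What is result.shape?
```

(3, 6, 4, 6)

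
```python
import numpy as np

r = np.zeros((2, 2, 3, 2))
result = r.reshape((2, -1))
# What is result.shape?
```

(2, 12)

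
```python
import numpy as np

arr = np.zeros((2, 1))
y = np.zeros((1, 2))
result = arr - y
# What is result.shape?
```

(2, 2)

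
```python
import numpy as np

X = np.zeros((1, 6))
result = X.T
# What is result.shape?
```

(6, 1)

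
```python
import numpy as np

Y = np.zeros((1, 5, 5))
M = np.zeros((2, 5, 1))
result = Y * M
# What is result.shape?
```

(2, 5, 5)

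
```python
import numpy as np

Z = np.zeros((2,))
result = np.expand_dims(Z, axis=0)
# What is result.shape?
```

(1, 2)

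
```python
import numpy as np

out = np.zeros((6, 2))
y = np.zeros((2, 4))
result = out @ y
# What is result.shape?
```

(6, 4)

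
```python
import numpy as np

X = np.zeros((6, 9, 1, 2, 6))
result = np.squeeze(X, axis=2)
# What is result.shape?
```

(6, 9, 2, 6)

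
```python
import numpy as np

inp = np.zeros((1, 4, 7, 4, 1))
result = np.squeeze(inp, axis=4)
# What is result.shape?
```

(1, 4, 7, 4)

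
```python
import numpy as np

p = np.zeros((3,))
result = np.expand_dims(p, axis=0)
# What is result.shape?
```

(1, 3)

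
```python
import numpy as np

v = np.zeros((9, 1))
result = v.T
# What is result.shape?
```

(1, 9)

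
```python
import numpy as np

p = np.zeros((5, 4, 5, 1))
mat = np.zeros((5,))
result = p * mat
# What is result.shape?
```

(5, 4, 5, 5)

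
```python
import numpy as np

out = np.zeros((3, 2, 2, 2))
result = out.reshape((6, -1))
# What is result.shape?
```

(6, 4)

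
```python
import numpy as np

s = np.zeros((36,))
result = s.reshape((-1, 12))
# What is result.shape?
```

(3, 12)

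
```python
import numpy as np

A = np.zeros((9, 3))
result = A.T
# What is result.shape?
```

(3, 9)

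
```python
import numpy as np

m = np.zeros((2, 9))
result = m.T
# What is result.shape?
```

(9, 2)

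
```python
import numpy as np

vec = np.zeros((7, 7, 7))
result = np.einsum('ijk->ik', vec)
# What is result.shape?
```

(7, 7)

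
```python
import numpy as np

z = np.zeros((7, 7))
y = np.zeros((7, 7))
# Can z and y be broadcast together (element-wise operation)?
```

Yes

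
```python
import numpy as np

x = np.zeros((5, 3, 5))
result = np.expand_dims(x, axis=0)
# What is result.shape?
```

(1, 5, 3, 5)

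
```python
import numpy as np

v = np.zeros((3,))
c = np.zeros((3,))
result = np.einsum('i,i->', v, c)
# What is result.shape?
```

()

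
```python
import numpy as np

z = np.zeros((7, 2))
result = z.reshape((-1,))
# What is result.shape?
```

(14,)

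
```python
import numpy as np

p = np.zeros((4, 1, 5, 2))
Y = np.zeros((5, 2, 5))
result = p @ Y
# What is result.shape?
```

(4, 5, 5, 5)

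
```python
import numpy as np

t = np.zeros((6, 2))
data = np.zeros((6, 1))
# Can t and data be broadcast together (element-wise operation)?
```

Yes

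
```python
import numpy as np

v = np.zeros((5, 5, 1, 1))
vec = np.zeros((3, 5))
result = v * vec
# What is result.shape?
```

(5, 5, 3, 5)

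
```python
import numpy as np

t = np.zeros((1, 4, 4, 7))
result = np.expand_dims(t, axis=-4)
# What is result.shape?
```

(1, 1, 4, 4, 7)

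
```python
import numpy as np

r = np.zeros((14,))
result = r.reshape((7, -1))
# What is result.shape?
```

(7, 2)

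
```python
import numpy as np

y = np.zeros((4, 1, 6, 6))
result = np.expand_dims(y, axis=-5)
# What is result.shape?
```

(1, 4, 1, 6, 6)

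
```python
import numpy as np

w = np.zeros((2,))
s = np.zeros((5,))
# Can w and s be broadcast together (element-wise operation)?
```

No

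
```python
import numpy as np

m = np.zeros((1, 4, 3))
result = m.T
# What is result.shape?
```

(3, 4, 1)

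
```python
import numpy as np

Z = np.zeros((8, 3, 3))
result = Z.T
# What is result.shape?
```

(3, 3, 8)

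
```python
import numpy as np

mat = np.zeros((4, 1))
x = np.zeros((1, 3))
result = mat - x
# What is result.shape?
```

(4, 3)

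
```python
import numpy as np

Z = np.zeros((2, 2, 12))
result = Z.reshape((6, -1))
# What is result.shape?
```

(6, 8)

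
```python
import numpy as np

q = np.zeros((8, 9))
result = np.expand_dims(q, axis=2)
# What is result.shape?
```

(8, 9, 1)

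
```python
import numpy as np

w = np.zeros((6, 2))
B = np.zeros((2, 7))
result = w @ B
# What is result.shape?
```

(6, 7)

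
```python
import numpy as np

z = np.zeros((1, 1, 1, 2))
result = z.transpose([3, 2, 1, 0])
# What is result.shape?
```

(2, 1, 1, 1)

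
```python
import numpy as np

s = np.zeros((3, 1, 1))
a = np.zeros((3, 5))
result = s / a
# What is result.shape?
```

(3, 3, 5)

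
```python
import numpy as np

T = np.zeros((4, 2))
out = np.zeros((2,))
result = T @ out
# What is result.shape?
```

(4,)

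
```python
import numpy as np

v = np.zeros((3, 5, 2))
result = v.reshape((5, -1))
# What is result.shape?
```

(5, 6)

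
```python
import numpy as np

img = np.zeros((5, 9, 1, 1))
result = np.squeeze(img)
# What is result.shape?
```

(5, 9)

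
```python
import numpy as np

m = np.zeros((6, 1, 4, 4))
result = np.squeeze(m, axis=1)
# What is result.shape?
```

(6, 4, 4)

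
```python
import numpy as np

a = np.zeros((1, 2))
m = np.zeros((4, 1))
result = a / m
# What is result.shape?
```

(4, 2)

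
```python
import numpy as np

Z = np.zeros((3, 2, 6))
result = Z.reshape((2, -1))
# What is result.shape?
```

(2, 18)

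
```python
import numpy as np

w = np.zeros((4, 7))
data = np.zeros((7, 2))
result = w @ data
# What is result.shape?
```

(4, 2)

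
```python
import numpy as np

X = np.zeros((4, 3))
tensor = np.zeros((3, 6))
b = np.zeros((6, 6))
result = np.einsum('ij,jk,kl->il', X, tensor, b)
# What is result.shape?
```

(4, 6)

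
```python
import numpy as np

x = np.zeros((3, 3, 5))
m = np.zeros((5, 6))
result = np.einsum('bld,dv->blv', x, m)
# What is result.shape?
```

(3, 3, 6)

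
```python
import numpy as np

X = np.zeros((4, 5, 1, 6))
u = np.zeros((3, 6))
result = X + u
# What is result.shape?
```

(4, 5, 3, 6)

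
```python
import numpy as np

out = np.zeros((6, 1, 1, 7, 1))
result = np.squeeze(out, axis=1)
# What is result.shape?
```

(6, 1, 7, 1)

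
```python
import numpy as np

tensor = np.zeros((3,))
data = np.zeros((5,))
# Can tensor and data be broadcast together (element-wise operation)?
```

No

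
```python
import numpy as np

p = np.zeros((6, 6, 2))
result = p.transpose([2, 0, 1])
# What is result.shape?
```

(2, 6, 6)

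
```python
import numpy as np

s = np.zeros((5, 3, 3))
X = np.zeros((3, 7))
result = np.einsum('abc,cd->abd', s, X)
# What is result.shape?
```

(5, 3, 7)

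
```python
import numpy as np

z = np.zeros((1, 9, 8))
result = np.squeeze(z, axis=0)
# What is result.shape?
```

(9, 8)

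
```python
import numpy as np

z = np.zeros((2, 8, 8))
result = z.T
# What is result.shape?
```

(8, 8, 2)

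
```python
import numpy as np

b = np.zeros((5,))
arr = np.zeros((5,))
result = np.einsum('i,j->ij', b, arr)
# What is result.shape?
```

(5, 5)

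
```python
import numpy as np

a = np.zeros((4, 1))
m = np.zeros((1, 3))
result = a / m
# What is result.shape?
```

(4, 3)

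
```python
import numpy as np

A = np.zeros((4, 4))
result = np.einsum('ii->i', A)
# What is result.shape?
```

(4,)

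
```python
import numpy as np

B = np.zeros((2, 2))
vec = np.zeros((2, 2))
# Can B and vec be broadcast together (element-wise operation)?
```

Yes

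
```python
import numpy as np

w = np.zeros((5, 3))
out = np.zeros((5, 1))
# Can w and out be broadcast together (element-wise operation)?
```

Yes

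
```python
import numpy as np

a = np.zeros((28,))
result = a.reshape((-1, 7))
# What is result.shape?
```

(4, 7)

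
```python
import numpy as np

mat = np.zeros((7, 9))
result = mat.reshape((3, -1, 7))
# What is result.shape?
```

(3, 3, 7)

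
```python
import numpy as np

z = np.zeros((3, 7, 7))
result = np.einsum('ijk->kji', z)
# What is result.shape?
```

(7, 7, 3)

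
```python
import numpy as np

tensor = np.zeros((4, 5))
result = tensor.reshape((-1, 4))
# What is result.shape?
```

(5, 4)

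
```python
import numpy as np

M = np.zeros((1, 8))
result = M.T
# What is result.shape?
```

(8, 1)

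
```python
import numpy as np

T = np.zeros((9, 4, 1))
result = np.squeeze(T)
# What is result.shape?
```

(9, 4)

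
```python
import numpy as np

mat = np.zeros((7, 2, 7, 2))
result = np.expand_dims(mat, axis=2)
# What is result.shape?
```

(7, 2, 1, 7, 2)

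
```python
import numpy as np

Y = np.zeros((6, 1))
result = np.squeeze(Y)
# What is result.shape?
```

(6,)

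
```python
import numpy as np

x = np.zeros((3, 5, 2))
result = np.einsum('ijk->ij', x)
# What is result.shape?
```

(3, 5)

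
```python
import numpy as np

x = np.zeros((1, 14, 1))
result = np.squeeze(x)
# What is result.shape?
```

(14,)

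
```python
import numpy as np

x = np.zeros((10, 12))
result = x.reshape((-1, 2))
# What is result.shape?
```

(60, 2)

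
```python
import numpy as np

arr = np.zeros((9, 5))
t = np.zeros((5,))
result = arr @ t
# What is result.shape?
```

(9,)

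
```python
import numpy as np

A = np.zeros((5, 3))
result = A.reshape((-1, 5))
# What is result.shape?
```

(3, 5)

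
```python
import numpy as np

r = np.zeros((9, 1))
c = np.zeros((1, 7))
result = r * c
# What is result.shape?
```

(9, 7)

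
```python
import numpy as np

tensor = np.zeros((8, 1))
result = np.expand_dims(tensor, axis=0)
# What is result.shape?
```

(1, 8, 1)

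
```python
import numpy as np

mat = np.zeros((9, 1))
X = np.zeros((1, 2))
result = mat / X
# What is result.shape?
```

(9, 2)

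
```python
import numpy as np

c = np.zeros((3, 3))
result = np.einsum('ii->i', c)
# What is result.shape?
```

(3,)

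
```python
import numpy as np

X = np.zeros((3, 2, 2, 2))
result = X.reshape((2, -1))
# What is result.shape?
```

(2, 12)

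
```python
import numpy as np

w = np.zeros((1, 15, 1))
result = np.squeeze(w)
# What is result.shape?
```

(15,)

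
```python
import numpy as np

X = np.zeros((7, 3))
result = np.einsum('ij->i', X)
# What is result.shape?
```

(7,)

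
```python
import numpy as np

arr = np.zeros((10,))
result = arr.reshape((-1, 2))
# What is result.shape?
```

(5, 2)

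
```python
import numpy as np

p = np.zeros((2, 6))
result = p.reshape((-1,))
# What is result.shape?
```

(12,)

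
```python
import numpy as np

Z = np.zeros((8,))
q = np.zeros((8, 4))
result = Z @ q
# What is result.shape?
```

(4,)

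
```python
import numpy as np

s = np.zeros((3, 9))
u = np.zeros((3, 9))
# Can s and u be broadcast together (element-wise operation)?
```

Yes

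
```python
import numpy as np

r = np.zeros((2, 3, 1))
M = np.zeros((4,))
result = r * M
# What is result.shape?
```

(2, 3, 4)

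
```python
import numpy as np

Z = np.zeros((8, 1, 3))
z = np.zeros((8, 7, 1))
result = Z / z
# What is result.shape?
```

(8, 7, 3)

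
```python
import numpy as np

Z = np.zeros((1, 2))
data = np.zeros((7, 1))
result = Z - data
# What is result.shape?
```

(7, 2)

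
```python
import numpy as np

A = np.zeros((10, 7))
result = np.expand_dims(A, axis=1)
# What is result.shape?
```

(10, 1, 7)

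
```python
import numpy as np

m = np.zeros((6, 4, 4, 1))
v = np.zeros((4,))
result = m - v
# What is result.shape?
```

(6, 4, 4, 4)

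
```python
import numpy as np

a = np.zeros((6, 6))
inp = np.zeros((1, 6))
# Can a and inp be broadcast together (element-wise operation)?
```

Yes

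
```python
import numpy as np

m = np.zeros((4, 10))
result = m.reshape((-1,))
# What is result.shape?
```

(40,)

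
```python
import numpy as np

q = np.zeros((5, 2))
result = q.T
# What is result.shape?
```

(2, 5)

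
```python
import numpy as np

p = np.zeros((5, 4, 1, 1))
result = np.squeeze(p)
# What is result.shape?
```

(5, 4)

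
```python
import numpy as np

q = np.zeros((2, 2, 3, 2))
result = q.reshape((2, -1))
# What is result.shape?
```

(2, 12)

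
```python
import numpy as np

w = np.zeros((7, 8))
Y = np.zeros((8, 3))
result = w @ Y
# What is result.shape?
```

(7, 3)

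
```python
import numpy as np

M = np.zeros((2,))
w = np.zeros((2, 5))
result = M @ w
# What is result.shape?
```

(5,)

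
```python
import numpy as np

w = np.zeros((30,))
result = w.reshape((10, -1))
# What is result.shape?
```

(10, 3)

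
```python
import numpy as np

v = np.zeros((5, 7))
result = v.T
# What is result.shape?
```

(7, 5)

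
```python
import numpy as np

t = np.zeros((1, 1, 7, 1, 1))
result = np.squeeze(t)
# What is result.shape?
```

(7,)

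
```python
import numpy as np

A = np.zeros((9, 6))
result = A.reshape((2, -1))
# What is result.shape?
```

(2, 27)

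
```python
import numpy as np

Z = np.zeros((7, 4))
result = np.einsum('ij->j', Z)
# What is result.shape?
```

(4,)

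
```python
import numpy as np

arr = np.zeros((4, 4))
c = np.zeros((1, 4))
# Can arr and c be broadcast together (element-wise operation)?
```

Yes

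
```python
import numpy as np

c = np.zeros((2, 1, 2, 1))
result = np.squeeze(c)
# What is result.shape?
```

(2, 2)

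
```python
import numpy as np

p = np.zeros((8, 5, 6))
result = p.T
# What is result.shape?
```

(6, 5, 8)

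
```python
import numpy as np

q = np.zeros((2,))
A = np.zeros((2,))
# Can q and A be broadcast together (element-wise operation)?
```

Yes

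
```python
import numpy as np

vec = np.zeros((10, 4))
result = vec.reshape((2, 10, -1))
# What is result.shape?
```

(2, 10, 2)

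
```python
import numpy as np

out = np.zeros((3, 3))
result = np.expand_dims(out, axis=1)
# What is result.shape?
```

(3, 1, 3)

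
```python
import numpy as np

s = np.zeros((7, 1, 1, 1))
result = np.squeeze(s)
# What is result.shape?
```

(7,)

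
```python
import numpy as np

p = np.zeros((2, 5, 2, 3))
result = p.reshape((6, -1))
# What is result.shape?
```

(6, 10)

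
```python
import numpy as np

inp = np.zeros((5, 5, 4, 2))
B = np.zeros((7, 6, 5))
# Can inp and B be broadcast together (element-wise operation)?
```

No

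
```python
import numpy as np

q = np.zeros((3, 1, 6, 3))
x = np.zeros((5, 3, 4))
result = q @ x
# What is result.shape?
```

(3, 5, 6, 4)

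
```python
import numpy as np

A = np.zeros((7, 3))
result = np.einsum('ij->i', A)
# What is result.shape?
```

(7,)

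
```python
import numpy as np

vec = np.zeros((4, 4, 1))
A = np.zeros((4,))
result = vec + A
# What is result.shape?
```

(4, 4, 4)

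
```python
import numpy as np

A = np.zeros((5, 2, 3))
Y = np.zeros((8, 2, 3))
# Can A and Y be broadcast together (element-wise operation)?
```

No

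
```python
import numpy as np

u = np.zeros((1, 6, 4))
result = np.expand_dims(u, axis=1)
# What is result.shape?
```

(1, 1, 6, 4)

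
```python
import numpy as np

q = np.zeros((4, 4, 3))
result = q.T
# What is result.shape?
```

(3, 4, 4)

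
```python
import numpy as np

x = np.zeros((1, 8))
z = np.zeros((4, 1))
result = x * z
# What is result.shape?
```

(4, 8)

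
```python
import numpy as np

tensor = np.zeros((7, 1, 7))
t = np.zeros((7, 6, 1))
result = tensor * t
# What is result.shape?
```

(7, 6, 7)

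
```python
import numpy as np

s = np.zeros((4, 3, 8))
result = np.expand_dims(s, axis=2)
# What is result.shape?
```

(4, 3, 1, 8)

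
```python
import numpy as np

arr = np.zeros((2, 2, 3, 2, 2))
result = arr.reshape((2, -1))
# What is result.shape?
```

(2, 24)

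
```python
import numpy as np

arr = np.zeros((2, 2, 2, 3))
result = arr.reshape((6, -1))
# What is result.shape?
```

(6, 4)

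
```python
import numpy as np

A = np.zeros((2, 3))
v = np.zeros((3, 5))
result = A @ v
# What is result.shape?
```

(2, 5)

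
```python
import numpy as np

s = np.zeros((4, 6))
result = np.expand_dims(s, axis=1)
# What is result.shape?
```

(4, 1, 6)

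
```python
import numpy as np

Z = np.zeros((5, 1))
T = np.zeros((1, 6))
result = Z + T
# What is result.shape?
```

(5, 6)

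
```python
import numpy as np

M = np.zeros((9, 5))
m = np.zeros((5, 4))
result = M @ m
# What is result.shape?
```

(9, 4)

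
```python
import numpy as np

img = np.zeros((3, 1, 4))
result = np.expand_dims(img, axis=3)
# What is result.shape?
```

(3, 1, 4, 1)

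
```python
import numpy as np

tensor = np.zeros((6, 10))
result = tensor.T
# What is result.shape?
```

(10, 6)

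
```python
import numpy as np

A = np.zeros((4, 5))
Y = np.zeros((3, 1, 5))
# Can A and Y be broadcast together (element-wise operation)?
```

Yes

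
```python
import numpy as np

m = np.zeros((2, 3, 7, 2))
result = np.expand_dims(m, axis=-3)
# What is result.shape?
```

(2, 3, 1, 7, 2)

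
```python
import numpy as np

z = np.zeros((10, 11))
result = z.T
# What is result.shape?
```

(11, 10)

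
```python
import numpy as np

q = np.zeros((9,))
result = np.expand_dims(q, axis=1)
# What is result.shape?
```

(9, 1)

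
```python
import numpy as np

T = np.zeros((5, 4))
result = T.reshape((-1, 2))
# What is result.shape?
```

(10, 2)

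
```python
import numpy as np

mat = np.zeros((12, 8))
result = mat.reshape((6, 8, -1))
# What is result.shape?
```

(6, 8, 2)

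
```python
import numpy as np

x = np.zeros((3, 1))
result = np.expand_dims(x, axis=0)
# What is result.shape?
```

(1, 3, 1)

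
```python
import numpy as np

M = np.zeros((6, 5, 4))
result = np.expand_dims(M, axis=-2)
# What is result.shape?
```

(6, 5, 1, 4)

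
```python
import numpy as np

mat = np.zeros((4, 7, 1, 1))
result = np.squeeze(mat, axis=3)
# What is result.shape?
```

(4, 7, 1)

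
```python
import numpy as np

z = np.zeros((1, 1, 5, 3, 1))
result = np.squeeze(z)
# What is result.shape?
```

(5, 3)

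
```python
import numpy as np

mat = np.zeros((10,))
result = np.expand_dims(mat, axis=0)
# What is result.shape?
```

(1, 10)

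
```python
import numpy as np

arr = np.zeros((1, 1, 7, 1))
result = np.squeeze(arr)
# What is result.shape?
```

(7,)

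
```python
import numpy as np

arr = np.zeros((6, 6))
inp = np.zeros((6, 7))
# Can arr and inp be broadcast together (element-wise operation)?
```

No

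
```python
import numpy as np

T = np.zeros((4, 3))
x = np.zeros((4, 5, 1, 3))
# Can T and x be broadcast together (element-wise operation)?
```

Yes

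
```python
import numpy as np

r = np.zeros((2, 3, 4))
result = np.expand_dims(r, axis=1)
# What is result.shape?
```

(2, 1, 3, 4)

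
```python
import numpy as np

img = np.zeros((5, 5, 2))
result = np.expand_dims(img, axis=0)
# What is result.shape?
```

(1, 5, 5, 2)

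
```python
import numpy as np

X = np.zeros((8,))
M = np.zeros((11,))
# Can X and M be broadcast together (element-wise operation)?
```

No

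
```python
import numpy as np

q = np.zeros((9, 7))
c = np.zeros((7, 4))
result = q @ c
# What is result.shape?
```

(9, 4)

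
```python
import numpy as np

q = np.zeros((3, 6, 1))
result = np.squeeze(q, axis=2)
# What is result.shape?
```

(3, 6)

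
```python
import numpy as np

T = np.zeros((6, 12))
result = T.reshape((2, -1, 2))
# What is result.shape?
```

(2, 18, 2)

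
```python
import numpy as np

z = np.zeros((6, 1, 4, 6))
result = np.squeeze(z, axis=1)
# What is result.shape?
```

(6, 4, 6)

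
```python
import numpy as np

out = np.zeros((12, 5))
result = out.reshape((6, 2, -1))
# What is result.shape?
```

(6, 2, 5)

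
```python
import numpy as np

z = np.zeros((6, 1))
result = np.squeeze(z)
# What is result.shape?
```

(6,)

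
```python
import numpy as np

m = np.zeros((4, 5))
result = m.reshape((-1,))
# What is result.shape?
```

(20,)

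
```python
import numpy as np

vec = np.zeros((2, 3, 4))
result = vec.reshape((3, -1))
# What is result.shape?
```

(3, 8)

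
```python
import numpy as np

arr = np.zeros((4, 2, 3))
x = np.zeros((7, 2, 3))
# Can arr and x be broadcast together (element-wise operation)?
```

No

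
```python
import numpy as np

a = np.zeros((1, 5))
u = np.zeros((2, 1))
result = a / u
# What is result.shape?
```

(2, 5)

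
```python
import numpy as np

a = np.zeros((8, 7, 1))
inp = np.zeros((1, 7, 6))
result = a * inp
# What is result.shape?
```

(8, 7, 6)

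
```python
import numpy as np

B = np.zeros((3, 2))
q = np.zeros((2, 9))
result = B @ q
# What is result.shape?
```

(3, 9)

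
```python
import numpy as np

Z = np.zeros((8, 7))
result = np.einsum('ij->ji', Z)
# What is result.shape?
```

(7, 8)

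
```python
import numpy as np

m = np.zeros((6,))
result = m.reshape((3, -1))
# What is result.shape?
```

(3, 2)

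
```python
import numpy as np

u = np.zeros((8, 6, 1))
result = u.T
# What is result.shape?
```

(1, 6, 8)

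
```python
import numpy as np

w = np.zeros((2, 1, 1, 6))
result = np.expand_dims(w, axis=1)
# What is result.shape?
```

(2, 1, 1, 1, 6)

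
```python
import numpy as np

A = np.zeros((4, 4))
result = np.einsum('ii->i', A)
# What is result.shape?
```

(4,)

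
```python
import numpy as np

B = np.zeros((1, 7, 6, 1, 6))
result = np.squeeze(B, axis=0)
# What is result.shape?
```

(7, 6, 1, 6)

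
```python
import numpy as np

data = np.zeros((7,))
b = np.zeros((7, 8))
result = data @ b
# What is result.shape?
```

(8,)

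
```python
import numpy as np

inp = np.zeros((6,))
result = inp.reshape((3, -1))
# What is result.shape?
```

(3, 2)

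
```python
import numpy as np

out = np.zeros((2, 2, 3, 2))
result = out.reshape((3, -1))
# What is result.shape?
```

(3, 8)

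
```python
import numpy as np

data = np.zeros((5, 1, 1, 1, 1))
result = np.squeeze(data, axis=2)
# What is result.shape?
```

(5, 1, 1, 1)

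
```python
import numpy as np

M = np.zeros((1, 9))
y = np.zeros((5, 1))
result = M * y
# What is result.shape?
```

(5, 9)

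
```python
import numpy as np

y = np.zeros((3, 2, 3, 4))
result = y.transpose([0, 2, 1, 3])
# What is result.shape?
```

(3, 3, 2, 4)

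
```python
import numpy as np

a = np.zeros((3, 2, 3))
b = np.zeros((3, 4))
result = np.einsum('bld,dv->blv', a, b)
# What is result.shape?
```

(3, 2, 4)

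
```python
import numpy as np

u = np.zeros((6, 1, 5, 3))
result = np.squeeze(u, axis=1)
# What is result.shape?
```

(6, 5, 3)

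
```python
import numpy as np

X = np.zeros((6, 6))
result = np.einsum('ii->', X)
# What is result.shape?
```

()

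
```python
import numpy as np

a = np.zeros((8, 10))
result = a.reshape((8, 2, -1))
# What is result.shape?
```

(8, 2, 5)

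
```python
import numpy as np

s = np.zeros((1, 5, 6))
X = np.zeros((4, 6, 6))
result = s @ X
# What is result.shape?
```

(4, 5, 6)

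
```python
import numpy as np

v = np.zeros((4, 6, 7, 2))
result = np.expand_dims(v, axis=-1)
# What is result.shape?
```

(4, 6, 7, 2, 1)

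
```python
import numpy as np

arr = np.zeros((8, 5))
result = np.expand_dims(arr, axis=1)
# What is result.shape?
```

(8, 1, 5)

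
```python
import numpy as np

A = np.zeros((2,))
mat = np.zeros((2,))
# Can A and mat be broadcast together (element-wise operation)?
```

Yes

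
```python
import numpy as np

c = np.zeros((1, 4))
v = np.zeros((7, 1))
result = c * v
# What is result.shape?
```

(7, 4)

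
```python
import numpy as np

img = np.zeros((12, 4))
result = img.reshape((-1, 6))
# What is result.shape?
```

(8, 6)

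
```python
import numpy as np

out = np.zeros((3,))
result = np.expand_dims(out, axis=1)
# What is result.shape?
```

(3, 1)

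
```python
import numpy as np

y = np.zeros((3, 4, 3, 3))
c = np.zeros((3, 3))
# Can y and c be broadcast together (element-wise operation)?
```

Yes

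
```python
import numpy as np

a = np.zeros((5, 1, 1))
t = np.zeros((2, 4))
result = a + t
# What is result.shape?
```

(5, 2, 4)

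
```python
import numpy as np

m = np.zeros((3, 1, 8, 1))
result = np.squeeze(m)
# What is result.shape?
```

(3, 8)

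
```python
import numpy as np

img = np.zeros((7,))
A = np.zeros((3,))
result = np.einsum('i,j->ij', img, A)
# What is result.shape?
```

(7, 3)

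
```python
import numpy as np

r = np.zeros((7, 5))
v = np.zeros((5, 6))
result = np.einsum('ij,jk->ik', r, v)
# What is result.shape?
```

(7, 6)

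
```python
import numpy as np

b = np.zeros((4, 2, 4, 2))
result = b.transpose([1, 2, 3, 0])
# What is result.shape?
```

(2, 4, 2, 4)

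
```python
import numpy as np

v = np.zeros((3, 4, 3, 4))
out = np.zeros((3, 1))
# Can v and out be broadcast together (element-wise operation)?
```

Yes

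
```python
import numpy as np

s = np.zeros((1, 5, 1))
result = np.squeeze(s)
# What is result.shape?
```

(5,)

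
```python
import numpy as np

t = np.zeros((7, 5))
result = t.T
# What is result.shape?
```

(5, 7)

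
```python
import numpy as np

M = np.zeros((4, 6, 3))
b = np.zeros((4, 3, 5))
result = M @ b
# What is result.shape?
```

(4, 6, 5)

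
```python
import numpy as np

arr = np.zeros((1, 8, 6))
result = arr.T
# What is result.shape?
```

(6, 8, 1)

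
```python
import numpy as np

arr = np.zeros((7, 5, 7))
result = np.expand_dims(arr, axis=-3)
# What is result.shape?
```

(7, 1, 5, 7)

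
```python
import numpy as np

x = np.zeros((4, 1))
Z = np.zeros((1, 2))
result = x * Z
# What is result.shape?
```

(4, 2)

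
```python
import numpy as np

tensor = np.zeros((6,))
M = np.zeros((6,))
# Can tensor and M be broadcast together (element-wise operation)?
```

Yes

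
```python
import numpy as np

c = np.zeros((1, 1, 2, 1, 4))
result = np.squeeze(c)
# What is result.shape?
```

(2, 4)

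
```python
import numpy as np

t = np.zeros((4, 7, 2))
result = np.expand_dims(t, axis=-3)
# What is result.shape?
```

(4, 1, 7, 2)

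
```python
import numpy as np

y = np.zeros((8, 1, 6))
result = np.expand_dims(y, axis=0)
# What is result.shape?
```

(1, 8, 1, 6)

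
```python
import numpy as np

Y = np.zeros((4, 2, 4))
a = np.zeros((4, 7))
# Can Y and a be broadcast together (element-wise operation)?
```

No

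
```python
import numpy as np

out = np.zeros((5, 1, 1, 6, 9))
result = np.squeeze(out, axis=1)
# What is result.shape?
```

(5, 1, 6, 9)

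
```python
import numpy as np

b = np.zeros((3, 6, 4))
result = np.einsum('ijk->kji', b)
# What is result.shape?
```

(4, 6, 3)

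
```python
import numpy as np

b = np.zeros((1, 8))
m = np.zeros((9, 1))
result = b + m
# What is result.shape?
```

(9, 8)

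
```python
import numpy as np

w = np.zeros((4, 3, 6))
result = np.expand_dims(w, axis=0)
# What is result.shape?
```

(1, 4, 3, 6)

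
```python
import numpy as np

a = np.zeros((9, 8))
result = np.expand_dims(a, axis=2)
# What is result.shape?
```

(9, 8, 1)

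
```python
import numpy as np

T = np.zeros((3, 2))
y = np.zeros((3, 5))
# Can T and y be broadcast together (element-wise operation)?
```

No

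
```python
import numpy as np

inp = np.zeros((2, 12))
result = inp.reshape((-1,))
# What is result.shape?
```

(24,)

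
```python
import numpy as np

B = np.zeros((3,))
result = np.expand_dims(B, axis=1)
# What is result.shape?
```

(3, 1)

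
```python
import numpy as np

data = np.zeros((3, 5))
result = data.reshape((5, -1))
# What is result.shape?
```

(5, 3)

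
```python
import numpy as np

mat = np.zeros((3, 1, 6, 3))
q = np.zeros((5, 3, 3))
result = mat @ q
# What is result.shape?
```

(3, 5, 6, 3)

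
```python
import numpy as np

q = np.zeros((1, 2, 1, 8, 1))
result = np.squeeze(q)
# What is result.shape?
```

(2, 8)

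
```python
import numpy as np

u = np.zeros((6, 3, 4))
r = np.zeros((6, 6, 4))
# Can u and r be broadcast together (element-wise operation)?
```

No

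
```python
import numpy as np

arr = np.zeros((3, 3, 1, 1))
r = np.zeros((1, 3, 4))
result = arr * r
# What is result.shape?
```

(3, 3, 3, 4)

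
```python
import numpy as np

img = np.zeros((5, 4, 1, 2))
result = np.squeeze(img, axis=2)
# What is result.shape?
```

(5, 4, 2)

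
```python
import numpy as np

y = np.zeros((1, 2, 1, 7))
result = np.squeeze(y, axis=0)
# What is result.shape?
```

(2, 1, 7)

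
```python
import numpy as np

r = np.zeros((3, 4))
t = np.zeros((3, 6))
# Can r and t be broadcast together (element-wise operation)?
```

No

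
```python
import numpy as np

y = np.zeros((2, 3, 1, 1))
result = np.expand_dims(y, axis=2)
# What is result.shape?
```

(2, 3, 1, 1, 1)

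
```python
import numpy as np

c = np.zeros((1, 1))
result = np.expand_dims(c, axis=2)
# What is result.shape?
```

(1, 1, 1)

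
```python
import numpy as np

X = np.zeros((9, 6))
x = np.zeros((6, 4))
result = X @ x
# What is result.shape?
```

(9, 4)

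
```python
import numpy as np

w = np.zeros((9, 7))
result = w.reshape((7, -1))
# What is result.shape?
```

(7, 9)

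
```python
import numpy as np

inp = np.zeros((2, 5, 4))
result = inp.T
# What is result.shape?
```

(4, 5, 2)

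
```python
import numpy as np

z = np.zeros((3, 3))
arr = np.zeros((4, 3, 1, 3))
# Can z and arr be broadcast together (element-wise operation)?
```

Yes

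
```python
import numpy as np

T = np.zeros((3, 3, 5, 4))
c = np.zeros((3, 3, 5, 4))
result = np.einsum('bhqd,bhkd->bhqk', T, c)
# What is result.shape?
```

(3, 3, 5, 5)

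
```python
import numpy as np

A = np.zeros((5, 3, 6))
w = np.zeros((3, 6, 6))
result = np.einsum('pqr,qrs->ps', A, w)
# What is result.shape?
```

(5, 6)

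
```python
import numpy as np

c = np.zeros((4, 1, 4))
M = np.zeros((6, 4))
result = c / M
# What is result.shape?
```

(4, 6, 4)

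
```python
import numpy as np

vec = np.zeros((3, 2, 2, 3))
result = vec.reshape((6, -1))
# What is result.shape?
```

(6, 6)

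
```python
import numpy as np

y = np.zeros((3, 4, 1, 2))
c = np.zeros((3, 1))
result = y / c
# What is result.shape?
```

(3, 4, 3, 2)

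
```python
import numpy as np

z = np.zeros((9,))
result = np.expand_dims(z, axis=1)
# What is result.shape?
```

(9, 1)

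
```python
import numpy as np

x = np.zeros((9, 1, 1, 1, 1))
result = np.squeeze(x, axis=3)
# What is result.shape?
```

(9, 1, 1, 1)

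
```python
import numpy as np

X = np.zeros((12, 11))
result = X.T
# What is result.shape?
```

(11, 12)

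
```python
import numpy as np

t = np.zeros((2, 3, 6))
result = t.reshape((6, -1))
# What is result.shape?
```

(6, 6)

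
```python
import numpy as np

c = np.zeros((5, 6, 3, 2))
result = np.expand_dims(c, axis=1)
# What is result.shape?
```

(5, 1, 6, 3, 2)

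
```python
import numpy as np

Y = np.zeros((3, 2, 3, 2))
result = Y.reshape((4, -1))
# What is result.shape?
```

(4, 9)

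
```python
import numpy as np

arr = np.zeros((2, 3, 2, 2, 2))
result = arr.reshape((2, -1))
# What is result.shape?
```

(2, 24)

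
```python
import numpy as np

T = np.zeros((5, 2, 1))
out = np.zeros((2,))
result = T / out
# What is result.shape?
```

(5, 2, 2)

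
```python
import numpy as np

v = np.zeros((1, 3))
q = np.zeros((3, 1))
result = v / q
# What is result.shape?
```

(3, 3)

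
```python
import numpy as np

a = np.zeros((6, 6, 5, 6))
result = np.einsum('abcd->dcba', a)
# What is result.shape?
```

(6, 5, 6, 6)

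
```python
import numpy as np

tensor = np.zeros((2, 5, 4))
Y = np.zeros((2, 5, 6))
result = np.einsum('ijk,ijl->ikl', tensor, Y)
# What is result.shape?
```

(2, 4, 6)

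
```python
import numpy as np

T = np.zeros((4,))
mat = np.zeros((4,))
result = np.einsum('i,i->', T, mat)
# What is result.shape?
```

()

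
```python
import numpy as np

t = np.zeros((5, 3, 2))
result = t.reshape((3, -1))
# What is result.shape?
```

(3, 10)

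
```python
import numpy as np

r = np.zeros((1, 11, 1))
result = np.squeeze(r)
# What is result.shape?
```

(11,)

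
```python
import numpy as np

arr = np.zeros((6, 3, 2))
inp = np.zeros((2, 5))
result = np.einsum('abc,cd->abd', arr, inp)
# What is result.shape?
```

(6, 3, 5)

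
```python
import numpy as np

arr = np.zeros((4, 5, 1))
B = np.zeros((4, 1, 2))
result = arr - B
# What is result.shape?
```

(4, 5, 2)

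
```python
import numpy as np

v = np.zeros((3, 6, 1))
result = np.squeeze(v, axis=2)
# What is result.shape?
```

(3, 6)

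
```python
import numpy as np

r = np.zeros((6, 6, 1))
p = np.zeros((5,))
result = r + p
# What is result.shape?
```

(6, 6, 5)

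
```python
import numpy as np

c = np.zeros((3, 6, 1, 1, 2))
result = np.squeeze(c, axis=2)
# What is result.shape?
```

(3, 6, 1, 2)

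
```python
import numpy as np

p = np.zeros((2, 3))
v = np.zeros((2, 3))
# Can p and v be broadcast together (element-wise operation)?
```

Yes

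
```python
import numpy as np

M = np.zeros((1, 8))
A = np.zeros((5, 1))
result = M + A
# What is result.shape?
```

(5, 8)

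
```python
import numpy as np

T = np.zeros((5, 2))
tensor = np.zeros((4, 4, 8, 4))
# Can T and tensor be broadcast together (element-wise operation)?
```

No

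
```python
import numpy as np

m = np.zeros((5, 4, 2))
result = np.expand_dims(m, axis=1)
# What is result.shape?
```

(5, 1, 4, 2)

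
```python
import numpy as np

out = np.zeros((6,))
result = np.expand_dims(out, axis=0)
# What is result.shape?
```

(1, 6)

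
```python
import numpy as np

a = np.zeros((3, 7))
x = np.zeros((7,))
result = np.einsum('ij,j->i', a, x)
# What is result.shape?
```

(3,)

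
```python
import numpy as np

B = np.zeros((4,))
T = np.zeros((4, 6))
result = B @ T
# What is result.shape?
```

(6,)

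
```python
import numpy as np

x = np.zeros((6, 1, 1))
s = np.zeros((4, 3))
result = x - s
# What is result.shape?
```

(6, 4, 3)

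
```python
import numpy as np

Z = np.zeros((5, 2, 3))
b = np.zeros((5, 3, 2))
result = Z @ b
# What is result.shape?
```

(5, 2, 2)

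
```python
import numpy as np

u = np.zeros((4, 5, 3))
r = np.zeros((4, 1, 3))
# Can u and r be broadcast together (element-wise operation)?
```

Yes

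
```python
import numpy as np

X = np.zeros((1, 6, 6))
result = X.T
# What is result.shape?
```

(6, 6, 1)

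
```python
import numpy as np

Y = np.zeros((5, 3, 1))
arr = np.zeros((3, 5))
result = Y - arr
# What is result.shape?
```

(5, 3, 5)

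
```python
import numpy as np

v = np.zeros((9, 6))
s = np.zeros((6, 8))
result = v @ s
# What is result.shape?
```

(9, 8)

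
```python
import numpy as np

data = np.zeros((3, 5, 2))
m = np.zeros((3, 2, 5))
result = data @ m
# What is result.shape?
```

(3, 5, 5)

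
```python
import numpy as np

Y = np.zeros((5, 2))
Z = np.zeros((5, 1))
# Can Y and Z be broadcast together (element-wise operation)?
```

Yes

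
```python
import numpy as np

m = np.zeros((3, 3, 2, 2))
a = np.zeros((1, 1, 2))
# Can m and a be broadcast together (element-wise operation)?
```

Yes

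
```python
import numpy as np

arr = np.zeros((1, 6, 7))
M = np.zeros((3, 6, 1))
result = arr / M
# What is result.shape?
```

(3, 6, 7)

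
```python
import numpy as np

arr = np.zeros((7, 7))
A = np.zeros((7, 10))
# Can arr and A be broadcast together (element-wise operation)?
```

No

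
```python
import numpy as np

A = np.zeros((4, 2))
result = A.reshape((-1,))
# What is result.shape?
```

(8,)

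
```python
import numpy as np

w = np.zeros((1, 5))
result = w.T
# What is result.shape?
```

(5, 1)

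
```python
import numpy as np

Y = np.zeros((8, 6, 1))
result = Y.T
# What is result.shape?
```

(1, 6, 8)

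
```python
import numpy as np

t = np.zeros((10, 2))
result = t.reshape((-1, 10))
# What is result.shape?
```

(2, 10)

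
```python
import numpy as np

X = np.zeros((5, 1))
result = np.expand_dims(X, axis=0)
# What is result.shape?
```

(1, 5, 1)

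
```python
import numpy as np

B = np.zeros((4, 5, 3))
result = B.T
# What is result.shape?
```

(3, 5, 4)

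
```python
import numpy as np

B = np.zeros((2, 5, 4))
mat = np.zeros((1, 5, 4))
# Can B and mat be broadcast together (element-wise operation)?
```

Yes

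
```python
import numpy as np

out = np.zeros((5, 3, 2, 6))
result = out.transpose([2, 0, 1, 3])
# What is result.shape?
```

(2, 5, 3, 6)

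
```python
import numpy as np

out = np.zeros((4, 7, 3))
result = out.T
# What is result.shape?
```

(3, 7, 4)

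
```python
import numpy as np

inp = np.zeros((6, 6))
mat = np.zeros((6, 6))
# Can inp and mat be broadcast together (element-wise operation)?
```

Yes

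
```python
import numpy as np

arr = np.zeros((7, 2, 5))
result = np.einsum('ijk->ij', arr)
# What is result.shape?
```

(7, 2)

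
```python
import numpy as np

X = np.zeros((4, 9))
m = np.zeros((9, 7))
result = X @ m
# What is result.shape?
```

(4, 7)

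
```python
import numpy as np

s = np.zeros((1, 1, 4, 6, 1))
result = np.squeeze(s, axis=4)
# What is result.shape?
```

(1, 1, 4, 6)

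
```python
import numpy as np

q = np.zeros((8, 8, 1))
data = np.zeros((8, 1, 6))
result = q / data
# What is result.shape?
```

(8, 8, 6)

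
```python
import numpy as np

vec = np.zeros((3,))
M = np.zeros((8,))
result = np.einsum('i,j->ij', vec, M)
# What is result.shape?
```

(3, 8)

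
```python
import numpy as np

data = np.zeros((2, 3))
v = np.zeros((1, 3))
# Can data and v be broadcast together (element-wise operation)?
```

Yes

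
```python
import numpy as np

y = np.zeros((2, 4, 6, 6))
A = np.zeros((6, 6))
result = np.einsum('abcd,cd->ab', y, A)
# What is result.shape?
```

(2, 4)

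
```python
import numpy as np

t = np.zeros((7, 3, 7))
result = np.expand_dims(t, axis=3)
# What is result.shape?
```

(7, 3, 7, 1)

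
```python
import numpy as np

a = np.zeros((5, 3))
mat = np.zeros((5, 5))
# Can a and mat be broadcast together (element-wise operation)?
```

No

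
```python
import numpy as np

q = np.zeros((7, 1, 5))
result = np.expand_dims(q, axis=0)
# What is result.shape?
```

(1, 7, 1, 5)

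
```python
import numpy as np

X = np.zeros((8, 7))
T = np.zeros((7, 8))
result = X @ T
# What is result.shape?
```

(8, 8)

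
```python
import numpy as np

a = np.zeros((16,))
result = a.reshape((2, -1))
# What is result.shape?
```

(2, 8)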